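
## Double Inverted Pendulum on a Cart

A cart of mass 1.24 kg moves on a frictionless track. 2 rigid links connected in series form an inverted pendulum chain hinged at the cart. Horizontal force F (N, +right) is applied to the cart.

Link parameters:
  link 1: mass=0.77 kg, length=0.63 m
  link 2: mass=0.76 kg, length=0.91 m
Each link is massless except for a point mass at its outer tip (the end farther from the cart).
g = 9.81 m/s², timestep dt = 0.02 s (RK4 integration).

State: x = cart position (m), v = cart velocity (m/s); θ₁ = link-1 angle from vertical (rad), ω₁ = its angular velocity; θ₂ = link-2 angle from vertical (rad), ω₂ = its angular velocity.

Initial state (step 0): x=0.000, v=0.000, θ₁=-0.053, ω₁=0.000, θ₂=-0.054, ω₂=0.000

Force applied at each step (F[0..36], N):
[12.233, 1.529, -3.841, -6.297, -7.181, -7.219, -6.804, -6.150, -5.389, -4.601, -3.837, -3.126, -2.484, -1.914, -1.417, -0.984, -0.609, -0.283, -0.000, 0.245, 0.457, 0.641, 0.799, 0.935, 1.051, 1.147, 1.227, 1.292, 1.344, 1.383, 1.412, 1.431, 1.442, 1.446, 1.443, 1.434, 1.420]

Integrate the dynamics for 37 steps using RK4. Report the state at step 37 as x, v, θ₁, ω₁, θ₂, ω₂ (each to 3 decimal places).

Answer: x=-0.219, v=-0.226, θ₁=0.034, ω₁=0.032, θ₂=0.020, ω₂=0.057

Derivation:
apply F[0]=+12.233 → step 1: x=0.002, v=0.210, θ₁=-0.056, ω₁=-0.349, θ₂=-0.054, ω₂=0.000
apply F[1]=+1.529 → step 2: x=0.007, v=0.248, θ₁=-0.064, ω₁=-0.431, θ₂=-0.054, ω₂=0.003
apply F[2]=-3.841 → step 3: x=0.011, v=0.203, θ₁=-0.072, ω₁=-0.385, θ₂=-0.054, ω₂=0.009
apply F[3]=-6.297 → step 4: x=0.014, v=0.120, θ₁=-0.079, ω₁=-0.285, θ₂=-0.054, ω₂=0.019
apply F[4]=-7.181 → step 5: x=0.016, v=0.025, θ₁=-0.084, ω₁=-0.168, θ₂=-0.053, ω₂=0.031
apply F[5]=-7.219 → step 6: x=0.015, v=-0.070, θ₁=-0.086, ω₁=-0.054, θ₂=-0.052, ω₂=0.045
apply F[6]=-6.804 → step 7: x=0.013, v=-0.159, θ₁=-0.086, ω₁=0.048, θ₂=-0.051, ω₂=0.061
apply F[7]=-6.150 → step 8: x=0.009, v=-0.237, θ₁=-0.084, ω₁=0.134, θ₂=-0.050, ω₂=0.076
apply F[8]=-5.389 → step 9: x=0.004, v=-0.303, θ₁=-0.081, ω₁=0.203, θ₂=-0.048, ω₂=0.090
apply F[9]=-4.601 → step 10: x=-0.003, v=-0.358, θ₁=-0.076, ω₁=0.255, θ₂=-0.046, ω₂=0.104
apply F[10]=-3.837 → step 11: x=-0.010, v=-0.402, θ₁=-0.071, ω₁=0.293, θ₂=-0.044, ω₂=0.116
apply F[11]=-3.126 → step 12: x=-0.019, v=-0.436, θ₁=-0.065, ω₁=0.319, θ₂=-0.042, ω₂=0.127
apply F[12]=-2.484 → step 13: x=-0.028, v=-0.461, θ₁=-0.058, ω₁=0.333, θ₂=-0.039, ω₂=0.136
apply F[13]=-1.914 → step 14: x=-0.037, v=-0.479, θ₁=-0.051, ω₁=0.339, θ₂=-0.036, ω₂=0.143
apply F[14]=-1.417 → step 15: x=-0.047, v=-0.490, θ₁=-0.045, ω₁=0.338, θ₂=-0.033, ω₂=0.149
apply F[15]=-0.984 → step 16: x=-0.057, v=-0.496, θ₁=-0.038, ω₁=0.332, θ₂=-0.030, ω₂=0.153
apply F[16]=-0.609 → step 17: x=-0.067, v=-0.498, θ₁=-0.031, ω₁=0.321, θ₂=-0.027, ω₂=0.155
apply F[17]=-0.283 → step 18: x=-0.077, v=-0.496, θ₁=-0.025, ω₁=0.308, θ₂=-0.024, ω₂=0.156
apply F[18]=-0.000 → step 19: x=-0.086, v=-0.490, θ₁=-0.019, ω₁=0.293, θ₂=-0.021, ω₂=0.156
apply F[19]=+0.245 → step 20: x=-0.096, v=-0.482, θ₁=-0.013, ω₁=0.277, θ₂=-0.018, ω₂=0.155
apply F[20]=+0.457 → step 21: x=-0.106, v=-0.472, θ₁=-0.008, ω₁=0.259, θ₂=-0.015, ω₂=0.152
apply F[21]=+0.641 → step 22: x=-0.115, v=-0.461, θ₁=-0.003, ω₁=0.241, θ₂=-0.012, ω₂=0.149
apply F[22]=+0.799 → step 23: x=-0.124, v=-0.448, θ₁=0.002, ω₁=0.223, θ₂=-0.009, ω₂=0.145
apply F[23]=+0.935 → step 24: x=-0.133, v=-0.434, θ₁=0.006, ω₁=0.206, θ₂=-0.006, ω₂=0.140
apply F[24]=+1.051 → step 25: x=-0.141, v=-0.418, θ₁=0.010, ω₁=0.188, θ₂=-0.003, ω₂=0.135
apply F[25]=+1.147 → step 26: x=-0.150, v=-0.403, θ₁=0.013, ω₁=0.171, θ₂=-0.001, ω₂=0.129
apply F[26]=+1.227 → step 27: x=-0.158, v=-0.387, θ₁=0.017, ω₁=0.154, θ₂=0.002, ω₂=0.123
apply F[27]=+1.292 → step 28: x=-0.165, v=-0.370, θ₁=0.020, ω₁=0.138, θ₂=0.004, ω₂=0.116
apply F[28]=+1.344 → step 29: x=-0.172, v=-0.354, θ₁=0.022, ω₁=0.123, θ₂=0.007, ω₂=0.110
apply F[29]=+1.383 → step 30: x=-0.179, v=-0.337, θ₁=0.024, ω₁=0.109, θ₂=0.009, ω₂=0.103
apply F[30]=+1.412 → step 31: x=-0.186, v=-0.320, θ₁=0.027, ω₁=0.095, θ₂=0.011, ω₂=0.096
apply F[31]=+1.431 → step 32: x=-0.192, v=-0.304, θ₁=0.028, ω₁=0.083, θ₂=0.012, ω₂=0.089
apply F[32]=+1.442 → step 33: x=-0.198, v=-0.288, θ₁=0.030, ω₁=0.071, θ₂=0.014, ω₂=0.082
apply F[33]=+1.446 → step 34: x=-0.204, v=-0.272, θ₁=0.031, ω₁=0.060, θ₂=0.016, ω₂=0.076
apply F[34]=+1.443 → step 35: x=-0.209, v=-0.256, θ₁=0.032, ω₁=0.050, θ₂=0.017, ω₂=0.069
apply F[35]=+1.434 → step 36: x=-0.214, v=-0.241, θ₁=0.033, ω₁=0.040, θ₂=0.019, ω₂=0.063
apply F[36]=+1.420 → step 37: x=-0.219, v=-0.226, θ₁=0.034, ω₁=0.032, θ₂=0.020, ω₂=0.057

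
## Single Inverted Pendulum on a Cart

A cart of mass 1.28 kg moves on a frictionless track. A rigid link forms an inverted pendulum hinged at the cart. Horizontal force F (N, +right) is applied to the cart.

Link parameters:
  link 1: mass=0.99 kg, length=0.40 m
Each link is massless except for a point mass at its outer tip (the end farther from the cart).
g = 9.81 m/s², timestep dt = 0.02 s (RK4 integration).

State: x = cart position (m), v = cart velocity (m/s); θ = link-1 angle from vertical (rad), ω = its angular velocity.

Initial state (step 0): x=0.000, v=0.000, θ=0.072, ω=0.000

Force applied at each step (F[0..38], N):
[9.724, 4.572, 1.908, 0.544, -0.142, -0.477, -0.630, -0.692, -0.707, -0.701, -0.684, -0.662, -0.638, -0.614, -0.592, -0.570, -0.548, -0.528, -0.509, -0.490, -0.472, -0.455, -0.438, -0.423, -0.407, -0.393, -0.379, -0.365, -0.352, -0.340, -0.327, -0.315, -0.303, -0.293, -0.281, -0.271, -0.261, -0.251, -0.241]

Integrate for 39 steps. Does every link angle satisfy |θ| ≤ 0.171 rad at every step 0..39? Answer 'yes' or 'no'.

Answer: yes

Derivation:
apply F[0]=+9.724 → step 1: x=0.001, v=0.141, θ=0.069, ω=-0.316
apply F[1]=+4.572 → step 2: x=0.005, v=0.202, θ=0.061, ω=-0.437
apply F[2]=+1.908 → step 3: x=0.009, v=0.223, θ=0.052, ω=-0.462
apply F[3]=+0.544 → step 4: x=0.014, v=0.225, θ=0.043, ω=-0.442
apply F[4]=-0.142 → step 5: x=0.018, v=0.217, θ=0.035, ω=-0.403
apply F[5]=-0.477 → step 6: x=0.022, v=0.204, θ=0.027, ω=-0.357
apply F[6]=-0.630 → step 7: x=0.026, v=0.191, θ=0.021, ω=-0.312
apply F[7]=-0.692 → step 8: x=0.030, v=0.178, θ=0.015, ω=-0.270
apply F[8]=-0.707 → step 9: x=0.033, v=0.165, θ=0.010, ω=-0.232
apply F[9]=-0.701 → step 10: x=0.036, v=0.153, θ=0.005, ω=-0.198
apply F[10]=-0.684 → step 11: x=0.039, v=0.141, θ=0.002, ω=-0.168
apply F[11]=-0.662 → step 12: x=0.042, v=0.131, θ=-0.001, ω=-0.142
apply F[12]=-0.638 → step 13: x=0.045, v=0.121, θ=-0.004, ω=-0.119
apply F[13]=-0.614 → step 14: x=0.047, v=0.112, θ=-0.006, ω=-0.099
apply F[14]=-0.592 → step 15: x=0.049, v=0.104, θ=-0.008, ω=-0.082
apply F[15]=-0.570 → step 16: x=0.051, v=0.097, θ=-0.009, ω=-0.067
apply F[16]=-0.548 → step 17: x=0.053, v=0.090, θ=-0.011, ω=-0.055
apply F[17]=-0.528 → step 18: x=0.055, v=0.083, θ=-0.012, ω=-0.044
apply F[18]=-0.509 → step 19: x=0.056, v=0.077, θ=-0.012, ω=-0.034
apply F[19]=-0.490 → step 20: x=0.058, v=0.071, θ=-0.013, ω=-0.026
apply F[20]=-0.472 → step 21: x=0.059, v=0.066, θ=-0.013, ω=-0.019
apply F[21]=-0.455 → step 22: x=0.060, v=0.061, θ=-0.014, ω=-0.013
apply F[22]=-0.438 → step 23: x=0.062, v=0.056, θ=-0.014, ω=-0.008
apply F[23]=-0.423 → step 24: x=0.063, v=0.051, θ=-0.014, ω=-0.003
apply F[24]=-0.407 → step 25: x=0.064, v=0.047, θ=-0.014, ω=0.000
apply F[25]=-0.393 → step 26: x=0.065, v=0.043, θ=-0.014, ω=0.003
apply F[26]=-0.379 → step 27: x=0.065, v=0.039, θ=-0.014, ω=0.006
apply F[27]=-0.365 → step 28: x=0.066, v=0.036, θ=-0.014, ω=0.008
apply F[28]=-0.352 → step 29: x=0.067, v=0.032, θ=-0.014, ω=0.010
apply F[29]=-0.340 → step 30: x=0.067, v=0.029, θ=-0.013, ω=0.012
apply F[30]=-0.327 → step 31: x=0.068, v=0.026, θ=-0.013, ω=0.013
apply F[31]=-0.315 → step 32: x=0.068, v=0.023, θ=-0.013, ω=0.014
apply F[32]=-0.303 → step 33: x=0.069, v=0.020, θ=-0.013, ω=0.015
apply F[33]=-0.293 → step 34: x=0.069, v=0.018, θ=-0.012, ω=0.016
apply F[34]=-0.281 → step 35: x=0.070, v=0.015, θ=-0.012, ω=0.016
apply F[35]=-0.271 → step 36: x=0.070, v=0.013, θ=-0.012, ω=0.016
apply F[36]=-0.261 → step 37: x=0.070, v=0.010, θ=-0.011, ω=0.017
apply F[37]=-0.251 → step 38: x=0.070, v=0.008, θ=-0.011, ω=0.017
apply F[38]=-0.241 → step 39: x=0.070, v=0.006, θ=-0.011, ω=0.017
Max |angle| over trajectory = 0.072 rad; bound = 0.171 → within bound.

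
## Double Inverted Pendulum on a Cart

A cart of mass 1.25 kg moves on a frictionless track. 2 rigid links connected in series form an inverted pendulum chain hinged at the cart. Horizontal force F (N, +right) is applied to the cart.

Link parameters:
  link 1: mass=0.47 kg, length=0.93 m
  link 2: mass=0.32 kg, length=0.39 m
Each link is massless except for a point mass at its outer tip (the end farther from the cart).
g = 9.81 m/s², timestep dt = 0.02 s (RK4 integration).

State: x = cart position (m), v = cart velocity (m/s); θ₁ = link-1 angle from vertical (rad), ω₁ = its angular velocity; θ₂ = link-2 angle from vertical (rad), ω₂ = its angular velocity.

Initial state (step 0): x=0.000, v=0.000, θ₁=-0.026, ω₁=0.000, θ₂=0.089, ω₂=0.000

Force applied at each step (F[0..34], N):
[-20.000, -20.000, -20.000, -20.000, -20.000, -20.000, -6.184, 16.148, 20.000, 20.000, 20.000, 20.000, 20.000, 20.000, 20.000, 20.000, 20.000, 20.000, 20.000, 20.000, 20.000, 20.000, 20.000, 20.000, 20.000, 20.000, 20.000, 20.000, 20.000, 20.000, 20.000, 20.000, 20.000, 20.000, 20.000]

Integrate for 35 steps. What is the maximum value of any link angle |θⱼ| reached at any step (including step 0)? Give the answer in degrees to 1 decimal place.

apply F[0]=-20.000 → step 1: x=-0.003, v=-0.317, θ₁=-0.023, ω₁=0.319, θ₂=0.090, ω₂=0.099
apply F[1]=-20.000 → step 2: x=-0.013, v=-0.635, θ₁=-0.013, ω₁=0.641, θ₂=0.093, ω₂=0.192
apply F[2]=-20.000 → step 3: x=-0.029, v=-0.954, θ₁=0.003, ω₁=0.969, θ₂=0.098, ω₂=0.272
apply F[3]=-20.000 → step 4: x=-0.051, v=-1.275, θ₁=0.026, ω₁=1.307, θ₂=0.104, ω₂=0.334
apply F[4]=-20.000 → step 5: x=-0.080, v=-1.599, θ₁=0.055, ω₁=1.656, θ₂=0.111, ω₂=0.375
apply F[5]=-20.000 → step 6: x=-0.115, v=-1.924, θ₁=0.092, ω₁=2.017, θ₂=0.119, ω₂=0.395
apply F[6]=-6.184 → step 7: x=-0.154, v=-2.030, θ₁=0.134, ω₁=2.153, θ₂=0.127, ω₂=0.400
apply F[7]=+16.148 → step 8: x=-0.192, v=-1.786, θ₁=0.174, ω₁=1.929, θ₂=0.134, ω₂=0.384
apply F[8]=+20.000 → step 9: x=-0.225, v=-1.489, θ₁=0.210, ω₁=1.664, θ₂=0.142, ω₂=0.339
apply F[9]=+20.000 → step 10: x=-0.252, v=-1.199, θ₁=0.241, ω₁=1.420, θ₂=0.148, ω₂=0.265
apply F[10]=+20.000 → step 11: x=-0.273, v=-0.915, θ₁=0.267, ω₁=1.195, θ₂=0.152, ω₂=0.163
apply F[11]=+20.000 → step 12: x=-0.289, v=-0.637, θ₁=0.289, ω₁=0.987, θ₂=0.154, ω₂=0.033
apply F[12]=+20.000 → step 13: x=-0.299, v=-0.364, θ₁=0.307, ω₁=0.794, θ₂=0.153, ω₂=-0.121
apply F[13]=+20.000 → step 14: x=-0.303, v=-0.094, θ₁=0.321, ω₁=0.613, θ₂=0.149, ω₂=-0.300
apply F[14]=+20.000 → step 15: x=-0.303, v=0.174, θ₁=0.331, ω₁=0.442, θ₂=0.141, ω₂=-0.502
apply F[15]=+20.000 → step 16: x=-0.296, v=0.439, θ₁=0.339, ω₁=0.278, θ₂=0.129, ω₂=-0.726
apply F[16]=+20.000 → step 17: x=-0.285, v=0.704, θ₁=0.343, ω₁=0.121, θ₂=0.112, ω₂=-0.972
apply F[17]=+20.000 → step 18: x=-0.268, v=0.969, θ₁=0.343, ω₁=-0.033, θ₂=0.090, ω₂=-1.240
apply F[18]=+20.000 → step 19: x=-0.246, v=1.234, θ₁=0.341, ω₁=-0.185, θ₂=0.062, ω₂=-1.530
apply F[19]=+20.000 → step 20: x=-0.219, v=1.502, θ₁=0.336, ω₁=-0.339, θ₂=0.028, ω₂=-1.841
apply F[20]=+20.000 → step 21: x=-0.186, v=1.772, θ₁=0.328, ω₁=-0.496, θ₂=-0.012, ω₂=-2.172
apply F[21]=+20.000 → step 22: x=-0.148, v=2.046, θ₁=0.316, ω₁=-0.659, θ₂=-0.059, ω₂=-2.519
apply F[22]=+20.000 → step 23: x=-0.104, v=2.324, θ₁=0.301, ω₁=-0.833, θ₂=-0.112, ω₂=-2.880
apply F[23]=+20.000 → step 24: x=-0.055, v=2.607, θ₁=0.283, ω₁=-1.021, θ₂=-0.174, ω₂=-3.246
apply F[24]=+20.000 → step 25: x=0.000, v=2.896, θ₁=0.260, ω₁=-1.227, θ₂=-0.242, ω₂=-3.611
apply F[25]=+20.000 → step 26: x=0.061, v=3.191, θ₁=0.233, ω₁=-1.456, θ₂=-0.318, ω₂=-3.961
apply F[26]=+20.000 → step 27: x=0.128, v=3.492, θ₁=0.202, ω₁=-1.712, θ₂=-0.401, ω₂=-4.283
apply F[27]=+20.000 → step 28: x=0.201, v=3.799, θ₁=0.165, ω₁=-2.000, θ₂=-0.489, ω₂=-4.560
apply F[28]=+20.000 → step 29: x=0.280, v=4.112, θ₁=0.122, ω₁=-2.321, θ₂=-0.583, ω₂=-4.770
apply F[29]=+20.000 → step 30: x=0.365, v=4.430, θ₁=0.072, ω₁=-2.678, θ₂=-0.679, ω₂=-4.890
apply F[30]=+20.000 → step 31: x=0.457, v=4.749, θ₁=0.014, ω₁=-3.069, θ₂=-0.777, ω₂=-4.894
apply F[31]=+20.000 → step 32: x=0.555, v=5.069, θ₁=-0.051, ω₁=-3.489, θ₂=-0.874, ω₂=-4.755
apply F[32]=+20.000 → step 33: x=0.660, v=5.383, θ₁=-0.125, ω₁=-3.934, θ₂=-0.966, ω₂=-4.444
apply F[33]=+20.000 → step 34: x=0.770, v=5.687, θ₁=-0.209, ω₁=-4.392, θ₂=-1.051, ω₂=-3.939
apply F[34]=+20.000 → step 35: x=0.887, v=5.971, θ₁=-0.301, ω₁=-4.855, θ₂=-1.123, ω₂=-3.226
Max |angle| over trajectory = 1.123 rad = 64.3°.

Answer: 64.3°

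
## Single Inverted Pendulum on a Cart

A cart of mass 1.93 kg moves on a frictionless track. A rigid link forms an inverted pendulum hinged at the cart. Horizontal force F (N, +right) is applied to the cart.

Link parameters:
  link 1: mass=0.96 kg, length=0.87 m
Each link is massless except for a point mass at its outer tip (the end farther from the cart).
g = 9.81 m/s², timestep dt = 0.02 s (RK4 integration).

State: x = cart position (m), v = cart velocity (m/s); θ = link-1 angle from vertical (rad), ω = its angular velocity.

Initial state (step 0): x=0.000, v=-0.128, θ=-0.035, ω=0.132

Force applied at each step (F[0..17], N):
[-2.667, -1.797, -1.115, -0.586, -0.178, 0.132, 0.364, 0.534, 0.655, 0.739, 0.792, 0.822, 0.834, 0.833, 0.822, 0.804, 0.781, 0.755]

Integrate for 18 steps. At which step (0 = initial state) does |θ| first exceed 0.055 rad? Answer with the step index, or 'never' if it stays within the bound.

Answer: never

Derivation:
apply F[0]=-2.667 → step 1: x=-0.003, v=-0.152, θ=-0.032, ω=0.152
apply F[1]=-1.797 → step 2: x=-0.006, v=-0.168, θ=-0.029, ω=0.163
apply F[2]=-1.115 → step 3: x=-0.009, v=-0.177, θ=-0.026, ω=0.168
apply F[3]=-0.586 → step 4: x=-0.013, v=-0.181, θ=-0.022, ω=0.166
apply F[4]=-0.178 → step 5: x=-0.017, v=-0.180, θ=-0.019, ω=0.162
apply F[5]=+0.132 → step 6: x=-0.020, v=-0.177, θ=-0.016, ω=0.154
apply F[6]=+0.364 → step 7: x=-0.024, v=-0.172, θ=-0.013, ω=0.145
apply F[7]=+0.534 → step 8: x=-0.027, v=-0.166, θ=-0.010, ω=0.135
apply F[8]=+0.655 → step 9: x=-0.030, v=-0.158, θ=-0.008, ω=0.124
apply F[9]=+0.739 → step 10: x=-0.033, v=-0.150, θ=-0.005, ω=0.113
apply F[10]=+0.792 → step 11: x=-0.036, v=-0.141, θ=-0.003, ω=0.102
apply F[11]=+0.822 → step 12: x=-0.039, v=-0.132, θ=-0.001, ω=0.092
apply F[12]=+0.834 → step 13: x=-0.042, v=-0.124, θ=0.001, ω=0.082
apply F[13]=+0.833 → step 14: x=-0.044, v=-0.115, θ=0.002, ω=0.072
apply F[14]=+0.822 → step 15: x=-0.046, v=-0.107, θ=0.004, ω=0.063
apply F[15]=+0.804 → step 16: x=-0.048, v=-0.099, θ=0.005, ω=0.055
apply F[16]=+0.781 → step 17: x=-0.050, v=-0.091, θ=0.006, ω=0.048
apply F[17]=+0.755 → step 18: x=-0.052, v=-0.084, θ=0.007, ω=0.041
max |θ| = 0.035 ≤ 0.055 over all 19 states.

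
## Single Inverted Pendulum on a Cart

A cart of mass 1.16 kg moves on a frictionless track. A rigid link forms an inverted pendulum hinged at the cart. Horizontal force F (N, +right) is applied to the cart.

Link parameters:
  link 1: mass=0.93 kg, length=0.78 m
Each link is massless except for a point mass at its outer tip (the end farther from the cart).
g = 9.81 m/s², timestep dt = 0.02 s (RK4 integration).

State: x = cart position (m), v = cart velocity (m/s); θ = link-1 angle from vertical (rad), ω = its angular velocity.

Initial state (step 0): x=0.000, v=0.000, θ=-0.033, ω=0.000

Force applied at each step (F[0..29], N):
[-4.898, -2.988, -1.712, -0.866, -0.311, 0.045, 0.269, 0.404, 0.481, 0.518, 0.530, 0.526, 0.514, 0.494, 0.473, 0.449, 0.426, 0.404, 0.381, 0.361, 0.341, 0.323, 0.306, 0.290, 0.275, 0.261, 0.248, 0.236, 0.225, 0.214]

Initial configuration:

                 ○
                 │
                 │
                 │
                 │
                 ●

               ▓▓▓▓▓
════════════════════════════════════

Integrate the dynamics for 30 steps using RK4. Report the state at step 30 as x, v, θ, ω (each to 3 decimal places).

apply F[0]=-4.898 → step 1: x=-0.001, v=-0.079, θ=-0.032, ω=0.093
apply F[1]=-2.988 → step 2: x=-0.003, v=-0.126, θ=-0.030, ω=0.145
apply F[2]=-1.712 → step 3: x=-0.006, v=-0.151, θ=-0.027, ω=0.170
apply F[3]=-0.866 → step 4: x=-0.009, v=-0.162, θ=-0.023, ω=0.178
apply F[4]=-0.311 → step 5: x=-0.012, v=-0.164, θ=-0.020, ω=0.175
apply F[5]=+0.045 → step 6: x=-0.015, v=-0.160, θ=-0.016, ω=0.166
apply F[6]=+0.269 → step 7: x=-0.018, v=-0.154, θ=-0.013, ω=0.154
apply F[7]=+0.404 → step 8: x=-0.021, v=-0.145, θ=-0.010, ω=0.140
apply F[8]=+0.481 → step 9: x=-0.024, v=-0.135, θ=-0.007, ω=0.125
apply F[9]=+0.518 → step 10: x=-0.027, v=-0.125, θ=-0.005, ω=0.111
apply F[10]=+0.530 → step 11: x=-0.029, v=-0.115, θ=-0.003, ω=0.098
apply F[11]=+0.526 → step 12: x=-0.031, v=-0.106, θ=-0.001, ω=0.085
apply F[12]=+0.514 → step 13: x=-0.033, v=-0.097, θ=0.001, ω=0.074
apply F[13]=+0.494 → step 14: x=-0.035, v=-0.089, θ=0.002, ω=0.063
apply F[14]=+0.473 → step 15: x=-0.037, v=-0.081, θ=0.003, ω=0.054
apply F[15]=+0.449 → step 16: x=-0.039, v=-0.074, θ=0.004, ω=0.046
apply F[16]=+0.426 → step 17: x=-0.040, v=-0.067, θ=0.005, ω=0.038
apply F[17]=+0.404 → step 18: x=-0.041, v=-0.061, θ=0.006, ω=0.032
apply F[18]=+0.381 → step 19: x=-0.042, v=-0.056, θ=0.006, ω=0.026
apply F[19]=+0.361 → step 20: x=-0.043, v=-0.050, θ=0.007, ω=0.021
apply F[20]=+0.341 → step 21: x=-0.044, v=-0.046, θ=0.007, ω=0.017
apply F[21]=+0.323 → step 22: x=-0.045, v=-0.041, θ=0.007, ω=0.013
apply F[22]=+0.306 → step 23: x=-0.046, v=-0.037, θ=0.008, ω=0.009
apply F[23]=+0.290 → step 24: x=-0.047, v=-0.033, θ=0.008, ω=0.006
apply F[24]=+0.275 → step 25: x=-0.047, v=-0.030, θ=0.008, ω=0.004
apply F[25]=+0.261 → step 26: x=-0.048, v=-0.026, θ=0.008, ω=0.002
apply F[26]=+0.248 → step 27: x=-0.048, v=-0.023, θ=0.008, ω=-0.000
apply F[27]=+0.236 → step 28: x=-0.049, v=-0.021, θ=0.008, ω=-0.002
apply F[28]=+0.225 → step 29: x=-0.049, v=-0.018, θ=0.008, ω=-0.003
apply F[29]=+0.214 → step 30: x=-0.050, v=-0.015, θ=0.008, ω=-0.004

Answer: x=-0.050, v=-0.015, θ=0.008, ω=-0.004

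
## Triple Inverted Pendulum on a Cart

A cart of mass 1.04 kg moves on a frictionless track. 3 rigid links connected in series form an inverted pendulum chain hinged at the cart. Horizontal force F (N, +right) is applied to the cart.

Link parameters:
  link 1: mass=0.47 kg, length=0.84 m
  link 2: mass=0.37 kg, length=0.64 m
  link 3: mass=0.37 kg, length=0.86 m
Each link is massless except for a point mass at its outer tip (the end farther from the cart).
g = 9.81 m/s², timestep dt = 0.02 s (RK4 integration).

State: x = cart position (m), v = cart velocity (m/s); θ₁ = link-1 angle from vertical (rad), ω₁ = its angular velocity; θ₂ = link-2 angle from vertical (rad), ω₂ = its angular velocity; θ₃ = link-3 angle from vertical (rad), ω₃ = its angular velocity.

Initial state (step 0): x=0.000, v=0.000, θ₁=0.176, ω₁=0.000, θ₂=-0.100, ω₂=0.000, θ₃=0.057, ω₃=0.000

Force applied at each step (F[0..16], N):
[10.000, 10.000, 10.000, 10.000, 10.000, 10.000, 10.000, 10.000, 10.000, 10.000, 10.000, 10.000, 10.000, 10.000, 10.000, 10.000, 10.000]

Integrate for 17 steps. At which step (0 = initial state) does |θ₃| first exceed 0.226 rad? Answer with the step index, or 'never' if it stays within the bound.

Answer: 16

Derivation:
apply F[0]=+10.000 → step 1: x=0.002, v=0.153, θ₁=0.176, ω₁=-0.044, θ₂=-0.103, ω₂=-0.258, θ₃=0.058, ω₃=0.068
apply F[1]=+10.000 → step 2: x=0.006, v=0.306, θ₁=0.174, ω₁=-0.088, θ₂=-0.110, ω₂=-0.519, θ₃=0.060, ω₃=0.137
apply F[2]=+10.000 → step 3: x=0.014, v=0.461, θ₁=0.172, ω₁=-0.134, θ₂=-0.123, ω₂=-0.784, θ₃=0.063, ω₃=0.210
apply F[3]=+10.000 → step 4: x=0.025, v=0.617, θ₁=0.169, ω₁=-0.184, θ₂=-0.142, ω₂=-1.054, θ₃=0.068, ω₃=0.286
apply F[4]=+10.000 → step 5: x=0.038, v=0.775, θ₁=0.165, ω₁=-0.239, θ₂=-0.166, ω₂=-1.329, θ₃=0.075, ω₃=0.367
apply F[5]=+10.000 → step 6: x=0.056, v=0.936, θ₁=0.159, ω₁=-0.301, θ₂=-0.195, ω₂=-1.608, θ₃=0.083, ω₃=0.452
apply F[6]=+10.000 → step 7: x=0.076, v=1.100, θ₁=0.153, ω₁=-0.373, θ₂=-0.230, ω₂=-1.888, θ₃=0.093, ω₃=0.538
apply F[7]=+10.000 → step 8: x=0.100, v=1.268, θ₁=0.144, ω₁=-0.459, θ₂=-0.270, ω₂=-2.164, θ₃=0.104, ω₃=0.622
apply F[8]=+10.000 → step 9: x=0.127, v=1.439, θ₁=0.134, ω₁=-0.561, θ₂=-0.316, ω₂=-2.430, θ₃=0.118, ω₃=0.700
apply F[9]=+10.000 → step 10: x=0.157, v=1.614, θ₁=0.122, ω₁=-0.682, θ₂=-0.368, ω₂=-2.681, θ₃=0.132, ω₃=0.768
apply F[10]=+10.000 → step 11: x=0.191, v=1.792, θ₁=0.107, ω₁=-0.824, θ₂=-0.424, ω₂=-2.913, θ₃=0.148, ω₃=0.822
apply F[11]=+10.000 → step 12: x=0.229, v=1.974, θ₁=0.089, ω₁=-0.990, θ₂=-0.484, ω₂=-3.120, θ₃=0.165, ω₃=0.859
apply F[12]=+10.000 → step 13: x=0.270, v=2.159, θ₁=0.067, ω₁=-1.180, θ₂=-0.548, ω₂=-3.301, θ₃=0.182, ω₃=0.874
apply F[13]=+10.000 → step 14: x=0.315, v=2.347, θ₁=0.041, ω₁=-1.395, θ₂=-0.616, ω₂=-3.452, θ₃=0.200, ω₃=0.869
apply F[14]=+10.000 → step 15: x=0.364, v=2.538, θ₁=0.011, ω₁=-1.635, θ₂=-0.686, ω₂=-3.572, θ₃=0.217, ω₃=0.840
apply F[15]=+10.000 → step 16: x=0.417, v=2.730, θ₁=-0.024, ω₁=-1.899, θ₂=-0.758, ω₂=-3.658, θ₃=0.233, ω₃=0.789
apply F[16]=+10.000 → step 17: x=0.473, v=2.924, θ₁=-0.065, ω₁=-2.186, θ₂=-0.832, ω₂=-3.707, θ₃=0.248, ω₃=0.716
|θ₃| = 0.233 > 0.226 first at step 16.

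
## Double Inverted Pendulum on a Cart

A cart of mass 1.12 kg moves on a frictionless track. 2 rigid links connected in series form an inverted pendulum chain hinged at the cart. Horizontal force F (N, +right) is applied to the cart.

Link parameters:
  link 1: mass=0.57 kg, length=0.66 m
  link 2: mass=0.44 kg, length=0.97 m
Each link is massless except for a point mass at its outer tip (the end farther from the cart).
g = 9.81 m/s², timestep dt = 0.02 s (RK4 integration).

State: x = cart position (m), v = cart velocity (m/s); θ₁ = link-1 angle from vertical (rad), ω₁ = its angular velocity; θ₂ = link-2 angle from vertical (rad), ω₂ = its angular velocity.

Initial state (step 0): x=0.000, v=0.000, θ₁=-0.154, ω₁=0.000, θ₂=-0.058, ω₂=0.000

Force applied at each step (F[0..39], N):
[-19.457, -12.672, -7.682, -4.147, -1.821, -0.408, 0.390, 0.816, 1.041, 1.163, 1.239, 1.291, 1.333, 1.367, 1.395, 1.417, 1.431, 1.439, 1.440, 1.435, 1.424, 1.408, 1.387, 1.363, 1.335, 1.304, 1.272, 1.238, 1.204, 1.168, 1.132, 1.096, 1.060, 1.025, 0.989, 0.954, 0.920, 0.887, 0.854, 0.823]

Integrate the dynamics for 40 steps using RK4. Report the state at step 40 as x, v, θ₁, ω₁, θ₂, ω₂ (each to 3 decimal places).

apply F[0]=-19.457 → step 1: x=-0.003, v=-0.315, θ₁=-0.150, ω₁=0.400, θ₂=-0.058, ω₂=0.041
apply F[1]=-12.672 → step 2: x=-0.011, v=-0.512, θ₁=-0.140, ω₁=0.631, θ₂=-0.056, ω₂=0.076
apply F[2]=-7.682 → step 3: x=-0.023, v=-0.625, θ₁=-0.126, ω₁=0.743, θ₂=-0.055, ω₂=0.105
apply F[3]=-4.147 → step 4: x=-0.036, v=-0.679, θ₁=-0.111, ω₁=0.773, θ₂=-0.052, ω₂=0.128
apply F[4]=-1.821 → step 5: x=-0.050, v=-0.694, θ₁=-0.096, ω₁=0.754, θ₂=-0.049, ω₂=0.146
apply F[5]=-0.408 → step 6: x=-0.063, v=-0.686, θ₁=-0.081, ω₁=0.708, θ₂=-0.046, ω₂=0.160
apply F[6]=+0.390 → step 7: x=-0.077, v=-0.667, θ₁=-0.067, ω₁=0.650, θ₂=-0.043, ω₂=0.170
apply F[7]=+0.816 → step 8: x=-0.090, v=-0.642, θ₁=-0.055, ω₁=0.589, θ₂=-0.040, ω₂=0.177
apply F[8]=+1.041 → step 9: x=-0.103, v=-0.615, θ₁=-0.044, ω₁=0.531, θ₂=-0.036, ω₂=0.181
apply F[9]=+1.163 → step 10: x=-0.115, v=-0.587, θ₁=-0.034, ω₁=0.477, θ₂=-0.032, ω₂=0.182
apply F[10]=+1.239 → step 11: x=-0.126, v=-0.560, θ₁=-0.025, ω₁=0.427, θ₂=-0.029, ω₂=0.182
apply F[11]=+1.291 → step 12: x=-0.137, v=-0.534, θ₁=-0.017, ω₁=0.382, θ₂=-0.025, ω₂=0.179
apply F[12]=+1.333 → step 13: x=-0.147, v=-0.507, θ₁=-0.009, ω₁=0.341, θ₂=-0.022, ω₂=0.176
apply F[13]=+1.367 → step 14: x=-0.157, v=-0.482, θ₁=-0.003, ω₁=0.304, θ₂=-0.018, ω₂=0.171
apply F[14]=+1.395 → step 15: x=-0.167, v=-0.457, θ₁=0.003, ω₁=0.270, θ₂=-0.015, ω₂=0.165
apply F[15]=+1.417 → step 16: x=-0.176, v=-0.433, θ₁=0.008, ω₁=0.239, θ₂=-0.012, ω₂=0.159
apply F[16]=+1.431 → step 17: x=-0.184, v=-0.409, θ₁=0.012, ω₁=0.210, θ₂=-0.008, ω₂=0.151
apply F[17]=+1.439 → step 18: x=-0.192, v=-0.386, θ₁=0.016, ω₁=0.184, θ₂=-0.006, ω₂=0.144
apply F[18]=+1.440 → step 19: x=-0.199, v=-0.363, θ₁=0.020, ω₁=0.161, θ₂=-0.003, ω₂=0.136
apply F[19]=+1.435 → step 20: x=-0.206, v=-0.341, θ₁=0.023, ω₁=0.139, θ₂=-0.000, ω₂=0.128
apply F[20]=+1.424 → step 21: x=-0.213, v=-0.320, θ₁=0.025, ω₁=0.119, θ₂=0.002, ω₂=0.120
apply F[21]=+1.408 → step 22: x=-0.219, v=-0.300, θ₁=0.027, ω₁=0.101, θ₂=0.005, ω₂=0.111
apply F[22]=+1.387 → step 23: x=-0.225, v=-0.280, θ₁=0.029, ω₁=0.085, θ₂=0.007, ω₂=0.103
apply F[23]=+1.363 → step 24: x=-0.230, v=-0.261, θ₁=0.031, ω₁=0.070, θ₂=0.009, ω₂=0.095
apply F[24]=+1.335 → step 25: x=-0.235, v=-0.243, θ₁=0.032, ω₁=0.057, θ₂=0.011, ω₂=0.088
apply F[25]=+1.304 → step 26: x=-0.240, v=-0.225, θ₁=0.033, ω₁=0.045, θ₂=0.012, ω₂=0.080
apply F[26]=+1.272 → step 27: x=-0.244, v=-0.208, θ₁=0.034, ω₁=0.034, θ₂=0.014, ω₂=0.073
apply F[27]=+1.238 → step 28: x=-0.248, v=-0.192, θ₁=0.034, ω₁=0.025, θ₂=0.015, ω₂=0.066
apply F[28]=+1.204 → step 29: x=-0.252, v=-0.177, θ₁=0.035, ω₁=0.016, θ₂=0.016, ω₂=0.059
apply F[29]=+1.168 → step 30: x=-0.256, v=-0.162, θ₁=0.035, ω₁=0.008, θ₂=0.018, ω₂=0.052
apply F[30]=+1.132 → step 31: x=-0.259, v=-0.148, θ₁=0.035, ω₁=0.002, θ₂=0.019, ω₂=0.046
apply F[31]=+1.096 → step 32: x=-0.261, v=-0.135, θ₁=0.035, ω₁=-0.004, θ₂=0.019, ω₂=0.040
apply F[32]=+1.060 → step 33: x=-0.264, v=-0.122, θ₁=0.035, ω₁=-0.010, θ₂=0.020, ω₂=0.035
apply F[33]=+1.025 → step 34: x=-0.266, v=-0.110, θ₁=0.035, ω₁=-0.014, θ₂=0.021, ω₂=0.030
apply F[34]=+0.989 → step 35: x=-0.268, v=-0.099, θ₁=0.035, ω₁=-0.018, θ₂=0.021, ω₂=0.025
apply F[35]=+0.954 → step 36: x=-0.270, v=-0.088, θ₁=0.034, ω₁=-0.022, θ₂=0.022, ω₂=0.020
apply F[36]=+0.920 → step 37: x=-0.272, v=-0.077, θ₁=0.034, ω₁=-0.025, θ₂=0.022, ω₂=0.016
apply F[37]=+0.887 → step 38: x=-0.273, v=-0.067, θ₁=0.033, ω₁=-0.027, θ₂=0.022, ω₂=0.012
apply F[38]=+0.854 → step 39: x=-0.275, v=-0.058, θ₁=0.033, ω₁=-0.030, θ₂=0.023, ω₂=0.008
apply F[39]=+0.823 → step 40: x=-0.276, v=-0.049, θ₁=0.032, ω₁=-0.031, θ₂=0.023, ω₂=0.005

Answer: x=-0.276, v=-0.049, θ₁=0.032, ω₁=-0.031, θ₂=0.023, ω₂=0.005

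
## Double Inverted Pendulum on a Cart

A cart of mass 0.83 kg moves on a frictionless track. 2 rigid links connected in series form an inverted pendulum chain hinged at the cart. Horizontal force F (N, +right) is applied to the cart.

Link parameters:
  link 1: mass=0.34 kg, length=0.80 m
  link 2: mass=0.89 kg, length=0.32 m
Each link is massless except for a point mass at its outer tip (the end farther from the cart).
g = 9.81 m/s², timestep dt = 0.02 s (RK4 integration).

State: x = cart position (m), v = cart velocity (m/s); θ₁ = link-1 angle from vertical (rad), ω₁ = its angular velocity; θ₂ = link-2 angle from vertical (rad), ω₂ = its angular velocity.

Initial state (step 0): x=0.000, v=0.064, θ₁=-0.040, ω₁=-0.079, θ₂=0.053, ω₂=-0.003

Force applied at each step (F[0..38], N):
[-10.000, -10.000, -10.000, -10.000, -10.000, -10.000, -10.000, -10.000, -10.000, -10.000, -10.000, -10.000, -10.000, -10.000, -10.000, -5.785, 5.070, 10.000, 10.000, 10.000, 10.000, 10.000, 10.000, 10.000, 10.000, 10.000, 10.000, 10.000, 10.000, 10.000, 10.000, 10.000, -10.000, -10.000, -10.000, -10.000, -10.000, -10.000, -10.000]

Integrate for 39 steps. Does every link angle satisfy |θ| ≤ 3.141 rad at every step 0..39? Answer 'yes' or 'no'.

apply F[0]=-10.000 → step 1: x=-0.001, v=-0.165, θ₁=-0.039, ω₁=0.136, θ₂=0.055, ω₂=0.209
apply F[1]=-10.000 → step 2: x=-0.007, v=-0.395, θ₁=-0.035, ω₁=0.353, θ₂=0.061, ω₂=0.422
apply F[2]=-10.000 → step 3: x=-0.017, v=-0.627, θ₁=-0.025, ω₁=0.575, θ₂=0.072, ω₂=0.634
apply F[3]=-10.000 → step 4: x=-0.032, v=-0.863, θ₁=-0.011, ω₁=0.806, θ₂=0.087, ω₂=0.838
apply F[4]=-10.000 → step 5: x=-0.051, v=-1.103, θ₁=0.007, ω₁=1.051, θ₂=0.105, ω₂=1.032
apply F[5]=-10.000 → step 6: x=-0.076, v=-1.349, θ₁=0.031, ω₁=1.312, θ₂=0.128, ω₂=1.208
apply F[6]=-10.000 → step 7: x=-0.105, v=-1.599, θ₁=0.060, ω₁=1.592, θ₂=0.154, ω₂=1.360
apply F[7]=-10.000 → step 8: x=-0.140, v=-1.853, θ₁=0.094, ω₁=1.894, θ₂=0.182, ω₂=1.479
apply F[8]=-10.000 → step 9: x=-0.179, v=-2.108, θ₁=0.136, ω₁=2.217, θ₂=0.212, ω₂=1.559
apply F[9]=-10.000 → step 10: x=-0.224, v=-2.361, θ₁=0.183, ω₁=2.557, θ₂=0.244, ω₂=1.599
apply F[10]=-10.000 → step 11: x=-0.274, v=-2.604, θ₁=0.238, ω₁=2.905, θ₂=0.276, ω₂=1.606
apply F[11]=-10.000 → step 12: x=-0.328, v=-2.831, θ₁=0.299, ω₁=3.247, θ₂=0.308, ω₂=1.598
apply F[12]=-10.000 → step 13: x=-0.387, v=-3.034, θ₁=0.368, ω₁=3.563, θ₂=0.340, ω₂=1.607
apply F[13]=-10.000 → step 14: x=-0.449, v=-3.206, θ₁=0.442, ω₁=3.838, θ₂=0.373, ω₂=1.672
apply F[14]=-10.000 → step 15: x=-0.515, v=-3.344, θ₁=0.521, ω₁=4.057, θ₂=0.408, ω₂=1.827
apply F[15]=-5.785 → step 16: x=-0.582, v=-3.378, θ₁=0.603, ω₁=4.163, θ₂=0.446, ω₂=2.031
apply F[16]=+5.070 → step 17: x=-0.648, v=-3.220, θ₁=0.686, ω₁=4.126, θ₂=0.488, ω₂=2.110
apply F[17]=+10.000 → step 18: x=-0.710, v=-2.989, θ₁=0.768, ω₁=4.075, θ₂=0.530, ω₂=2.084
apply F[18]=+10.000 → step 19: x=-0.768, v=-2.763, θ₁=0.849, ω₁=4.061, θ₂=0.571, ω₂=2.046
apply F[19]=+10.000 → step 20: x=-0.821, v=-2.537, θ₁=0.930, ω₁=4.079, θ₂=0.611, ω₂=2.002
apply F[20]=+10.000 → step 21: x=-0.869, v=-2.308, θ₁=1.012, ω₁=4.124, θ₂=0.651, ω₂=1.964
apply F[21]=+10.000 → step 22: x=-0.913, v=-2.075, θ₁=1.096, ω₁=4.190, θ₂=0.690, ω₂=1.940
apply F[22]=+10.000 → step 23: x=-0.952, v=-1.833, θ₁=1.180, ω₁=4.277, θ₂=0.729, ω₂=1.943
apply F[23]=+10.000 → step 24: x=-0.986, v=-1.581, θ₁=1.267, ω₁=4.380, θ₂=0.768, ω₂=1.983
apply F[24]=+10.000 → step 25: x=-1.015, v=-1.318, θ₁=1.356, ω₁=4.498, θ₂=0.808, ω₂=2.073
apply F[25]=+10.000 → step 26: x=-1.039, v=-1.040, θ₁=1.447, ω₁=4.629, θ₂=0.851, ω₂=2.226
apply F[26]=+10.000 → step 27: x=-1.057, v=-0.747, θ₁=1.541, ω₁=4.772, θ₂=0.898, ω₂=2.459
apply F[27]=+10.000 → step 28: x=-1.069, v=-0.436, θ₁=1.638, ω₁=4.925, θ₂=0.950, ω₂=2.788
apply F[28]=+10.000 → step 29: x=-1.074, v=-0.106, θ₁=1.738, ω₁=5.085, θ₂=1.010, ω₂=3.233
apply F[29]=+10.000 → step 30: x=-1.073, v=0.245, θ₁=1.841, ω₁=5.247, θ₂=1.081, ω₂=3.820
apply F[30]=+10.000 → step 31: x=-1.064, v=0.621, θ₁=1.948, ω₁=5.401, θ₂=1.164, ω₂=4.577
apply F[31]=+10.000 → step 32: x=-1.048, v=1.023, θ₁=2.057, ω₁=5.533, θ₂=1.265, ω₂=5.541
apply F[32]=-10.000 → step 33: x=-1.026, v=1.124, θ₁=2.164, ω₁=5.188, θ₂=1.397, ω₂=7.690
apply F[33]=-10.000 → step 34: x=-1.003, v=1.253, θ₁=2.263, ω₁=4.669, θ₂=1.574, ω₂=10.052
apply F[34]=-10.000 → step 35: x=-0.976, v=1.459, θ₁=2.350, ω₁=3.960, θ₂=1.801, ω₂=12.730
apply F[35]=-10.000 → step 36: x=-0.943, v=1.852, θ₁=2.421, ω₁=3.204, θ₂=2.086, ω₂=15.738
apply F[36]=-10.000 → step 37: x=-0.899, v=2.586, θ₁=2.482, ω₁=3.125, θ₂=2.426, ω₂=17.945
apply F[37]=-10.000 → step 38: x=-0.839, v=3.448, θ₁=2.558, ω₁=4.648, θ₂=2.779, ω₂=16.701
apply F[38]=-10.000 → step 39: x=-0.763, v=4.031, θ₁=2.673, ω₁=6.861, θ₂=3.076, ω₂=12.811
Max |angle| over trajectory = 3.076 rad; bound = 3.141 → within bound.

Answer: yes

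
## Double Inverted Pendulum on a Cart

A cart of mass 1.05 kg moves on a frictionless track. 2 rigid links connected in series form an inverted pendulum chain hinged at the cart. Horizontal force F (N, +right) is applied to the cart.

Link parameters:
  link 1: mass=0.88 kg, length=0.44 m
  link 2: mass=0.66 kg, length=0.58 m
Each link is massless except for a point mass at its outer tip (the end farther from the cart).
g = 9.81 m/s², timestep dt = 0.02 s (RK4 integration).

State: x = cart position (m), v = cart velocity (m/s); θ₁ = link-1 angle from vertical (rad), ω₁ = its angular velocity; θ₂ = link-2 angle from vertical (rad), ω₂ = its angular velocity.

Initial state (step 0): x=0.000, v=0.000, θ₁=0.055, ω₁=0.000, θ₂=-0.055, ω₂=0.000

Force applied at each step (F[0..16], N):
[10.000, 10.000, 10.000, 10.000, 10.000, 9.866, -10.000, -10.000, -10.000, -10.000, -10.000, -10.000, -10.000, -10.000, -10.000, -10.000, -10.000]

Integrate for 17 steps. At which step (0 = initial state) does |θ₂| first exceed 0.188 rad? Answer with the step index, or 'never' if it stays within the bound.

apply F[0]=+10.000 → step 1: x=0.002, v=0.174, θ₁=0.052, ω₁=-0.334, θ₂=-0.056, ω₂=-0.067
apply F[1]=+10.000 → step 2: x=0.007, v=0.351, θ₁=0.042, ω₁=-0.679, θ₂=-0.058, ω₂=-0.129
apply F[2]=+10.000 → step 3: x=0.016, v=0.532, θ₁=0.024, ω₁=-1.045, θ₂=-0.061, ω₂=-0.184
apply F[3]=+10.000 → step 4: x=0.028, v=0.719, θ₁=-0.000, ω₁=-1.440, θ₂=-0.065, ω₂=-0.225
apply F[4]=+10.000 → step 5: x=0.045, v=0.913, θ₁=-0.034, ω₁=-1.875, θ₂=-0.070, ω₂=-0.251
apply F[5]=+9.866 → step 6: x=0.065, v=1.113, θ₁=-0.076, ω₁=-2.346, θ₂=-0.075, ω₂=-0.260
apply F[6]=-10.000 → step 7: x=0.085, v=0.947, θ₁=-0.119, ω₁=-2.020, θ₂=-0.080, ω₂=-0.249
apply F[7]=-10.000 → step 8: x=0.103, v=0.793, θ₁=-0.157, ω₁=-1.754, θ₂=-0.085, ω₂=-0.218
apply F[8]=-10.000 → step 9: x=0.117, v=0.652, θ₁=-0.190, ω₁=-1.542, θ₂=-0.089, ω₂=-0.168
apply F[9]=-10.000 → step 10: x=0.129, v=0.520, θ₁=-0.219, ω₁=-1.379, θ₂=-0.091, ω₂=-0.099
apply F[10]=-10.000 → step 11: x=0.138, v=0.397, θ₁=-0.245, ω₁=-1.258, θ₂=-0.092, ω₂=-0.014
apply F[11]=-10.000 → step 12: x=0.145, v=0.282, θ₁=-0.269, ω₁=-1.174, θ₂=-0.092, ω₂=0.086
apply F[12]=-10.000 → step 13: x=0.149, v=0.174, θ₁=-0.292, ω₁=-1.124, θ₂=-0.089, ω₂=0.201
apply F[13]=-10.000 → step 14: x=0.152, v=0.071, θ₁=-0.315, ω₁=-1.106, θ₂=-0.084, ω₂=0.331
apply F[14]=-10.000 → step 15: x=0.152, v=-0.027, θ₁=-0.337, ω₁=-1.116, θ₂=-0.076, ω₂=0.475
apply F[15]=-10.000 → step 16: x=0.151, v=-0.121, θ₁=-0.359, ω₁=-1.153, θ₂=-0.065, ω₂=0.635
apply F[16]=-10.000 → step 17: x=0.147, v=-0.212, θ₁=-0.383, ω₁=-1.215, θ₂=-0.050, ω₂=0.809
max |θ₂| = 0.092 ≤ 0.188 over all 18 states.

Answer: never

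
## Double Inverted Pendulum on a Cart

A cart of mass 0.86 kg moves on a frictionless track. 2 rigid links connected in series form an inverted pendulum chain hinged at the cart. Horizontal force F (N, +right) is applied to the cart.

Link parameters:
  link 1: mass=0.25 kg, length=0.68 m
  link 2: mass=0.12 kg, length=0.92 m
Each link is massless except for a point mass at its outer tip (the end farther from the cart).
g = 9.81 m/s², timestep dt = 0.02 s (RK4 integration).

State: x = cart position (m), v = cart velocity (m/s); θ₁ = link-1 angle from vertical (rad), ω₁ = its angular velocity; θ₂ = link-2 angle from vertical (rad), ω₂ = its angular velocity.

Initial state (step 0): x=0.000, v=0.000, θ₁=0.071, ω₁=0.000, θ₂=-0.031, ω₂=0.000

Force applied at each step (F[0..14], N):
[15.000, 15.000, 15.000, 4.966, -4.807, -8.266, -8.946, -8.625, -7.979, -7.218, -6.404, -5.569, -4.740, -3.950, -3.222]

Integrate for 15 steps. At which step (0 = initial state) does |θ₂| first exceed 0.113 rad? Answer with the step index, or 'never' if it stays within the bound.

apply F[0]=+15.000 → step 1: x=0.003, v=0.342, θ₁=0.066, ω₁=-0.467, θ₂=-0.031, ω₂=-0.035
apply F[1]=+15.000 → step 2: x=0.014, v=0.686, θ₁=0.052, ω₁=-0.940, θ₂=-0.032, ω₂=-0.066
apply F[2]=+15.000 → step 3: x=0.031, v=1.031, θ₁=0.029, ω₁=-1.426, θ₂=-0.034, ω₂=-0.089
apply F[3]=+4.966 → step 4: x=0.053, v=1.146, θ₁=-0.001, ω₁=-1.584, θ₂=-0.036, ω₂=-0.102
apply F[4]=-4.807 → step 5: x=0.074, v=1.035, θ₁=-0.031, ω₁=-1.424, θ₂=-0.038, ω₂=-0.107
apply F[5]=-8.266 → step 6: x=0.093, v=0.846, θ₁=-0.057, ω₁=-1.161, θ₂=-0.040, ω₂=-0.106
apply F[6]=-8.946 → step 7: x=0.108, v=0.644, θ₁=-0.078, ω₁=-0.887, θ₂=-0.042, ω₂=-0.097
apply F[7]=-8.625 → step 8: x=0.119, v=0.451, θ₁=-0.093, ω₁=-0.635, θ₂=-0.044, ω₂=-0.083
apply F[8]=-7.979 → step 9: x=0.126, v=0.274, θ₁=-0.103, ω₁=-0.413, θ₂=-0.045, ω₂=-0.065
apply F[9]=-7.218 → step 10: x=0.130, v=0.116, θ₁=-0.110, ω₁=-0.221, θ₂=-0.047, ω₂=-0.044
apply F[10]=-6.404 → step 11: x=0.131, v=-0.023, θ₁=-0.113, ω₁=-0.060, θ₂=-0.047, ω₂=-0.023
apply F[11]=-5.569 → step 12: x=0.130, v=-0.142, θ₁=-0.112, ω₁=0.072, θ₂=-0.047, ω₂=-0.001
apply F[12]=-4.740 → step 13: x=0.126, v=-0.243, θ₁=-0.110, ω₁=0.178, θ₂=-0.047, ω₂=0.020
apply F[13]=-3.950 → step 14: x=0.120, v=-0.325, θ₁=-0.106, ω₁=0.259, θ₂=-0.047, ω₂=0.040
apply F[14]=-3.222 → step 15: x=0.113, v=-0.391, θ₁=-0.100, ω₁=0.318, θ₂=-0.046, ω₂=0.059
max |θ₂| = 0.047 ≤ 0.113 over all 16 states.

Answer: never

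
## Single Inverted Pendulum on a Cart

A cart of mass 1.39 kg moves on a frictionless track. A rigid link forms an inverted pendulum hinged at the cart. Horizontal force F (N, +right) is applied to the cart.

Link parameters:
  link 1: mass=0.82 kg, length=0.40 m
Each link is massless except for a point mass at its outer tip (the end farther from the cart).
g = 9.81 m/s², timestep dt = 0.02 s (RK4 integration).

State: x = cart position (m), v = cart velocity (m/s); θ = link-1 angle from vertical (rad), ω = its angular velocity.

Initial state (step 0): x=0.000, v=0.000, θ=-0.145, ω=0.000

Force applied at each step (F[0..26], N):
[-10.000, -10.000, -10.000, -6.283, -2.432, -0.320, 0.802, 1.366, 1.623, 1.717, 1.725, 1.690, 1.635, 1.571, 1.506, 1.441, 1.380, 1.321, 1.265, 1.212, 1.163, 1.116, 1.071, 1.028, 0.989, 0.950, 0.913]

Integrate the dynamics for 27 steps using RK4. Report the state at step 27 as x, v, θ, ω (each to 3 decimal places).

apply F[0]=-10.000 → step 1: x=-0.001, v=-0.126, θ=-0.143, ω=0.241
apply F[1]=-10.000 → step 2: x=-0.005, v=-0.253, θ=-0.135, ω=0.486
apply F[2]=-10.000 → step 3: x=-0.011, v=-0.381, θ=-0.123, ω=0.740
apply F[3]=-6.283 → step 4: x=-0.020, v=-0.457, θ=-0.107, ω=0.875
apply F[4]=-2.432 → step 5: x=-0.029, v=-0.481, θ=-0.089, ω=0.886
apply F[5]=-0.320 → step 6: x=-0.039, v=-0.477, θ=-0.072, ω=0.836
apply F[6]=+0.802 → step 7: x=-0.048, v=-0.458, θ=-0.056, ω=0.758
apply F[7]=+1.366 → step 8: x=-0.057, v=-0.433, θ=-0.042, ω=0.671
apply F[8]=+1.623 → step 9: x=-0.065, v=-0.406, θ=-0.029, ω=0.585
apply F[9]=+1.717 → step 10: x=-0.073, v=-0.378, θ=-0.019, ω=0.505
apply F[10]=+1.725 → step 11: x=-0.080, v=-0.352, θ=-0.009, ω=0.432
apply F[11]=+1.690 → step 12: x=-0.087, v=-0.327, θ=-0.001, ω=0.368
apply F[12]=+1.635 → step 13: x=-0.094, v=-0.304, θ=0.006, ω=0.310
apply F[13]=+1.571 → step 14: x=-0.099, v=-0.282, θ=0.011, ω=0.261
apply F[14]=+1.506 → step 15: x=-0.105, v=-0.262, θ=0.016, ω=0.217
apply F[15]=+1.441 → step 16: x=-0.110, v=-0.243, θ=0.020, ω=0.179
apply F[16]=+1.380 → step 17: x=-0.115, v=-0.226, θ=0.023, ω=0.147
apply F[17]=+1.321 → step 18: x=-0.119, v=-0.210, θ=0.026, ω=0.118
apply F[18]=+1.265 → step 19: x=-0.123, v=-0.195, θ=0.028, ω=0.094
apply F[19]=+1.212 → step 20: x=-0.127, v=-0.181, θ=0.030, ω=0.073
apply F[20]=+1.163 → step 21: x=-0.130, v=-0.168, θ=0.031, ω=0.055
apply F[21]=+1.116 → step 22: x=-0.134, v=-0.155, θ=0.032, ω=0.039
apply F[22]=+1.071 → step 23: x=-0.137, v=-0.143, θ=0.033, ω=0.026
apply F[23]=+1.028 → step 24: x=-0.139, v=-0.133, θ=0.033, ω=0.015
apply F[24]=+0.989 → step 25: x=-0.142, v=-0.122, θ=0.033, ω=0.005
apply F[25]=+0.950 → step 26: x=-0.144, v=-0.112, θ=0.033, ω=-0.003
apply F[26]=+0.913 → step 27: x=-0.146, v=-0.103, θ=0.033, ω=-0.010

Answer: x=-0.146, v=-0.103, θ=0.033, ω=-0.010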